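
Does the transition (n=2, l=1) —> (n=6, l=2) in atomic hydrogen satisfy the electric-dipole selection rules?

l: 1 → 2 (Δl = +1). Δl = ±1 ok.
All E1 selection rules are satisfied.

allowed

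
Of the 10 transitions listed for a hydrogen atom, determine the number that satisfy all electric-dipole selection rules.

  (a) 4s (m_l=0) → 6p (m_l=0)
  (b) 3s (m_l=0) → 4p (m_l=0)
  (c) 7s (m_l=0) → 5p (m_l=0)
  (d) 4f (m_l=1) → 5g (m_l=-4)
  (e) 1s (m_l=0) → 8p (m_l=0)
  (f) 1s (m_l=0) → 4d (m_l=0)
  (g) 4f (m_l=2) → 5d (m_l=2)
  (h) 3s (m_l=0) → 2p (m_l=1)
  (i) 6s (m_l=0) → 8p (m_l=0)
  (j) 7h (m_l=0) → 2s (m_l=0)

(a) allowed
(b) allowed
(c) allowed
(d) forbidden — Δm_l = -5 (E1 requires Δm_l = 0, ±1)
(e) allowed
(f) forbidden — Δl = +2 (E1 requires Δl = ±1)
(g) allowed
(h) allowed
(i) allowed
(j) forbidden — Δl = -5 (E1 requires Δl = ±1)
Total allowed: 7 of 10.

7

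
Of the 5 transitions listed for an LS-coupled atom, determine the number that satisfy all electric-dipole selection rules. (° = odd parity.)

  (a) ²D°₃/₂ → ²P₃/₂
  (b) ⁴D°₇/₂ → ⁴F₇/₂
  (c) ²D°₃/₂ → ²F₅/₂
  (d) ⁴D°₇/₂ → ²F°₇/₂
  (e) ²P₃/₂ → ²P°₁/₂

(a) allowed
(b) allowed
(c) allowed
(d) forbidden (parity, ΔS fail)
(e) allowed
Total allowed: 4 of 5.

4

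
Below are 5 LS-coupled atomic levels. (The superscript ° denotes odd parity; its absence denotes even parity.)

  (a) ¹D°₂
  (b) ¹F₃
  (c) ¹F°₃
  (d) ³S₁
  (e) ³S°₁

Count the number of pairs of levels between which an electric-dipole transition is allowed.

(a)–(b): allowed.
(a)–(c): forbidden (parity).
(a)–(d): forbidden (ΔS, ΔL).
(a)–(e): forbidden (parity, ΔS, ΔL).
(b)–(c): allowed.
(b)–(d): forbidden (parity, ΔS, ΔL, ΔJ).
(b)–(e): forbidden (ΔS, ΔL, ΔJ).
(c)–(d): forbidden (ΔS, ΔL, ΔJ).
(c)–(e): forbidden (parity, ΔS, ΔL, ΔJ).
(d)–(e): forbidden (ΔL).
Allowed pairs: 2 of 10.

2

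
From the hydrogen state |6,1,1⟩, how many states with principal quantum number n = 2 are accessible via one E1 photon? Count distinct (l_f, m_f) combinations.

1

E1 requires Δl = ±1, so l_f ∈ {0, 2}; with 0 ≤ l_f ≤ n_f−1 = 1, the allowed l_f values are {0}.
For l_f = 0: m_f ∈ {m_i−1, m_i, m_i+1} ∩ [−0, 0] = {0} → 1 state.
Total: 1.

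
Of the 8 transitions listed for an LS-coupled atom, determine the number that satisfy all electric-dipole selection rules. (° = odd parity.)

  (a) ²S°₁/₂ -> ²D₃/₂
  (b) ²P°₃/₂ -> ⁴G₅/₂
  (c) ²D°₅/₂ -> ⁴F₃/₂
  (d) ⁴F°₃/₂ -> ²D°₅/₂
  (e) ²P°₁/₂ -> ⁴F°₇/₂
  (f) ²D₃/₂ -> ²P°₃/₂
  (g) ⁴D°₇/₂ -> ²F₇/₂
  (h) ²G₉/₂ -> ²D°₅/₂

1

(a) forbidden (ΔL fails)
(b) forbidden (ΔS, ΔL fail)
(c) forbidden (ΔS fails)
(d) forbidden (parity, ΔS fail)
(e) forbidden (parity, ΔS, ΔL, ΔJ fail)
(f) allowed
(g) forbidden (ΔS fails)
(h) forbidden (ΔL, ΔJ fail)
Total allowed: 1 of 8.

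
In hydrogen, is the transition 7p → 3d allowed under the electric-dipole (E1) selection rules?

allowed

Δl = 2 − 1 = +1; the E1 rule Δl = ±1 is ✓.
All E1 selection rules are satisfied.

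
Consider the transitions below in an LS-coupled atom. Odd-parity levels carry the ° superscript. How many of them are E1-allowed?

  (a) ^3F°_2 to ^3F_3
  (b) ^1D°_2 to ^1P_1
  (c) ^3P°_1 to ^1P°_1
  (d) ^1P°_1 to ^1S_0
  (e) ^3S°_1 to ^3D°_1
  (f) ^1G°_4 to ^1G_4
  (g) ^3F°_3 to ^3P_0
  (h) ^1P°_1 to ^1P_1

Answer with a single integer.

(a) allowed
(b) allowed
(c) forbidden (parity, ΔS fail)
(d) allowed
(e) forbidden (parity, ΔL fail)
(f) allowed
(g) forbidden (ΔL, ΔJ fail)
(h) allowed
Total allowed: 5 of 8.

5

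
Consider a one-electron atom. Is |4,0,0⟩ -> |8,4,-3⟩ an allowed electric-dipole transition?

forbidden

Δl = 4 − 0 = +4; the E1 rule Δl = ±1 is ✗.
Δm_l = -3 − (0) = -3. E1 requires Δm_l = 0, ±1: ✗.
The transition is electric-dipole forbidden.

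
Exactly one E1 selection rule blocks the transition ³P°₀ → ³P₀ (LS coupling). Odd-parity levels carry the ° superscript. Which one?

the J=0 ↔ J=0 exclusion

Reading off the term symbols: S 1→1, L 1→1, J 0→0, parity odd→even.
Parity must change: odd → even — satisfied.
ΔS = 0: S: 1 → 1 — satisfied.
ΔL = 0, ±1 (not L=0↔0): L: 1 → 1, ΔL = +0 — satisfied.
ΔJ = 0, ±1 (not J=0↔0): J: 0 → 0, ΔJ = +0 — violated.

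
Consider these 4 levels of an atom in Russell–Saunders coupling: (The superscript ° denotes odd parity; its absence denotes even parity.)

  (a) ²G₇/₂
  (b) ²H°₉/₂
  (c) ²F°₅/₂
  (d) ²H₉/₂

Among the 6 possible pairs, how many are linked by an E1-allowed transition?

3

(a)–(b): allowed.
(a)–(c): allowed.
(a)–(d): forbidden (parity).
(b)–(c): forbidden (parity, ΔL, ΔJ).
(b)–(d): allowed.
(c)–(d): forbidden (ΔL, ΔJ).
Allowed pairs: 3 of 6.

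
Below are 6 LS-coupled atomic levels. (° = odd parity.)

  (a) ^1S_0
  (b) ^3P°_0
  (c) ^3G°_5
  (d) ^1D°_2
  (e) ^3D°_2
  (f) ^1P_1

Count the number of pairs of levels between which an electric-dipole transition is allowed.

1

(a)–(b): forbidden (ΔS, ΔJ).
(a)–(c): forbidden (ΔS, ΔL, ΔJ).
(a)–(d): forbidden (ΔL, ΔJ).
(a)–(e): forbidden (ΔS, ΔL, ΔJ).
(a)–(f): forbidden (parity).
(b)–(c): forbidden (parity, ΔL, ΔJ).
(b)–(d): forbidden (parity, ΔS, ΔJ).
(b)–(e): forbidden (parity, ΔJ).
(b)–(f): forbidden (ΔS).
(c)–(d): forbidden (parity, ΔS, ΔL, ΔJ).
(c)–(e): forbidden (parity, ΔL, ΔJ).
(c)–(f): forbidden (ΔS, ΔL, ΔJ).
(d)–(e): forbidden (parity, ΔS).
(d)–(f): allowed.
(e)–(f): forbidden (ΔS).
Allowed pairs: 1 of 15.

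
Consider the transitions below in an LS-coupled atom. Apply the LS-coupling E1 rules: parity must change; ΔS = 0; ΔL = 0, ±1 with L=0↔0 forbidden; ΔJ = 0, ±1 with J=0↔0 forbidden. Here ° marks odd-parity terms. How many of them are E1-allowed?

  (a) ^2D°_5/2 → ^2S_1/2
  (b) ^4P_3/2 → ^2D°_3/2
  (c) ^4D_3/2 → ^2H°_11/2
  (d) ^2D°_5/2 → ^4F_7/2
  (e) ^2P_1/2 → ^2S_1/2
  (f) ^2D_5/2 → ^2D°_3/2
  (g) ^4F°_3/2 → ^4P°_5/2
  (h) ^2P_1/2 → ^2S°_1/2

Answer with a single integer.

(a) forbidden (ΔL, ΔJ fail)
(b) forbidden (ΔS fails)
(c) forbidden (ΔS, ΔL, ΔJ fail)
(d) forbidden (ΔS fails)
(e) forbidden (parity fails)
(f) allowed
(g) forbidden (parity, ΔL fail)
(h) allowed
Total allowed: 2 of 8.

2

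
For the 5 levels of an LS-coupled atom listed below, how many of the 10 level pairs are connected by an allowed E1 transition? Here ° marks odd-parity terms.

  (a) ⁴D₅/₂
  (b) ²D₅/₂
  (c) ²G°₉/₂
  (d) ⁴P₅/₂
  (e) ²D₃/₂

(a)–(b): forbidden (parity, ΔS).
(a)–(c): forbidden (ΔS, ΔL, ΔJ).
(a)–(d): forbidden (parity).
(a)–(e): forbidden (parity, ΔS).
(b)–(c): forbidden (ΔL, ΔJ).
(b)–(d): forbidden (parity, ΔS).
(b)–(e): forbidden (parity).
(c)–(d): forbidden (ΔS, ΔL, ΔJ).
(c)–(e): forbidden (ΔL, ΔJ).
(d)–(e): forbidden (parity, ΔS).
Allowed pairs: 0 of 10.

0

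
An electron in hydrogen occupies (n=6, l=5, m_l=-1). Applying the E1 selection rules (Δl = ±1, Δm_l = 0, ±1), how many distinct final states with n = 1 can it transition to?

E1 requires l_f ∈ {4, 6}, but neither lies in [0, 0], so no final state is reachable.
Total: 0.

0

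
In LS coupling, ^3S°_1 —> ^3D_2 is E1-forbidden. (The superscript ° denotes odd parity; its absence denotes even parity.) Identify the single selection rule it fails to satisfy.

the ΔL = 0, ±1 rule

Parity must change: odd → even — ok.
ΔS = 0: S: 1 → 1 — ok.
ΔL = 0, ±1 (not L=0↔0): L: 0 → 2, ΔL = +2 — fails.
ΔJ = 0, ±1 (not J=0↔0): J: 1 → 2, ΔJ = +1 — ok.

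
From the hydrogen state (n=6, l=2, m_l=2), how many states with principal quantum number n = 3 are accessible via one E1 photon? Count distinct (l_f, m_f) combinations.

1

E1 requires Δl = ±1, so l_f ∈ {1, 3}; with 0 ≤ l_f ≤ n_f−1 = 2, the allowed l_f values are {1}.
For l_f = 1: m_f ∈ {m_i−1, m_i, m_i+1} ∩ [−1, 1] = {1} → 1 state.
Total: 1.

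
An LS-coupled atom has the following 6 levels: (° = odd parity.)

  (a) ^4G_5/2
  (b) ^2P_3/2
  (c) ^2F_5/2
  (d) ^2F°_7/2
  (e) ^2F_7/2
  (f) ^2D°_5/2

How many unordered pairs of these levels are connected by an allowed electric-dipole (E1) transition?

(a)–(b): forbidden (parity, ΔS, ΔL).
(a)–(c): forbidden (parity, ΔS).
(a)–(d): forbidden (ΔS).
(a)–(e): forbidden (parity, ΔS).
(a)–(f): forbidden (ΔS, ΔL).
(b)–(c): forbidden (parity, ΔL).
(b)–(d): forbidden (ΔL, ΔJ).
(b)–(e): forbidden (parity, ΔL, ΔJ).
(b)–(f): allowed.
(c)–(d): allowed.
(c)–(e): forbidden (parity).
(c)–(f): allowed.
(d)–(e): allowed.
(d)–(f): forbidden (parity).
(e)–(f): allowed.
Allowed pairs: 5 of 15.

5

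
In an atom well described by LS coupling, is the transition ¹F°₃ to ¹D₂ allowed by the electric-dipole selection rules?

allowed

Initial level: S=0, L=3, J=3, parity odd. Final level: S=0, L=2, J=2, parity even.
ΔL = 0, ±1 (not L=0↔0): L: 3 → 2, ΔL = -1 — ok.
ΔS = 0: S: 0 → 0 — ok.
ΔJ = 0, ±1 (not J=0↔0): J: 3 → 2, ΔJ = -1 — ok.
Parity must change: odd → even — ok.
All four E1 rules are satisfied.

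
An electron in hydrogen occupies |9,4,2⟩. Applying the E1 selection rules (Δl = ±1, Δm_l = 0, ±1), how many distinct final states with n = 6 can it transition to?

E1 requires Δl = ±1, so l_f ∈ {3, 5}; with 0 ≤ l_f ≤ n_f−1 = 5, the allowed l_f values are {3, 5}.
For l_f = 3: m_f ∈ {m_i−1, m_i, m_i+1} ∩ [−3, 3] = {1, 2, 3} → 3 states.
For l_f = 5: m_f ∈ {m_i−1, m_i, m_i+1} ∩ [−5, 5] = {1, 2, 3} → 3 states.
Total: 6.

6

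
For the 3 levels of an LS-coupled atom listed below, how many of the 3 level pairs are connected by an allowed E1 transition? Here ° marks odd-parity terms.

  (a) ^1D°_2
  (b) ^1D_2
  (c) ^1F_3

(a)–(b): allowed.
(a)–(c): allowed.
(b)–(c): forbidden (parity).
Allowed pairs: 2 of 3.

2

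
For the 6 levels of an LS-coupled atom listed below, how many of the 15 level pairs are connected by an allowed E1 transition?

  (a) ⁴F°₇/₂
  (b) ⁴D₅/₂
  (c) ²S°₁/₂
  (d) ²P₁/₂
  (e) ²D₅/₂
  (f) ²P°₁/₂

(a)–(b): allowed.
(a)–(c): forbidden (parity, ΔS, ΔL, ΔJ).
(a)–(d): forbidden (ΔS, ΔL, ΔJ).
(a)–(e): forbidden (ΔS).
(a)–(f): forbidden (parity, ΔS, ΔL, ΔJ).
(b)–(c): forbidden (ΔS, ΔL, ΔJ).
(b)–(d): forbidden (parity, ΔS, ΔJ).
(b)–(e): forbidden (parity, ΔS).
(b)–(f): forbidden (ΔS, ΔJ).
(c)–(d): allowed.
(c)–(e): forbidden (ΔL, ΔJ).
(c)–(f): forbidden (parity).
(d)–(e): forbidden (parity, ΔJ).
(d)–(f): allowed.
(e)–(f): forbidden (ΔJ).
Allowed pairs: 3 of 15.

3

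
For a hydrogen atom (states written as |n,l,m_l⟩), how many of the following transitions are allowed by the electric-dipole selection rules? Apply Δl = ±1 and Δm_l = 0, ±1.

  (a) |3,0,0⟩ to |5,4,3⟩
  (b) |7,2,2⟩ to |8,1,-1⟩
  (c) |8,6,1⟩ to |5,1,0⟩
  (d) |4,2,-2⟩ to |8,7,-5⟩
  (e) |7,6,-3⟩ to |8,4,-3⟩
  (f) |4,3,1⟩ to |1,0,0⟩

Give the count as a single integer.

0

(a) forbidden — Δl = +4 (E1 requires Δl = ±1); Δm_l = +3 (E1 requires Δm_l = 0, ±1)
(b) forbidden — Δm_l = -3 (E1 requires Δm_l = 0, ±1)
(c) forbidden — Δl = -5 (E1 requires Δl = ±1)
(d) forbidden — Δl = +5 (E1 requires Δl = ±1); Δm_l = -3 (E1 requires Δm_l = 0, ±1)
(e) forbidden — Δl = -2 (E1 requires Δl = ±1)
(f) forbidden — Δl = -3 (E1 requires Δl = ±1)
Total allowed: 0 of 6.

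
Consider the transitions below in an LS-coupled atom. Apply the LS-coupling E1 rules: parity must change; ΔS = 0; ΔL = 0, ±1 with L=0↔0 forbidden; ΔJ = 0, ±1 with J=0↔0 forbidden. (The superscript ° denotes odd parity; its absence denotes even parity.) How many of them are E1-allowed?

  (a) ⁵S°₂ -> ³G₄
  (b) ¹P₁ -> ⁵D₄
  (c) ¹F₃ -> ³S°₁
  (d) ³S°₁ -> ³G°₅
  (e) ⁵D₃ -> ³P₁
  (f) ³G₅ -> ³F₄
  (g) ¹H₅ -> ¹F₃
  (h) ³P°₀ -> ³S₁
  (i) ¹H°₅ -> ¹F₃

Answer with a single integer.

1

(a) forbidden (ΔS, ΔL, ΔJ fail)
(b) forbidden (parity, ΔS, ΔJ fail)
(c) forbidden (ΔS, ΔL, ΔJ fail)
(d) forbidden (parity, ΔL, ΔJ fail)
(e) forbidden (parity, ΔS, ΔJ fail)
(f) forbidden (parity fails)
(g) forbidden (parity, ΔL, ΔJ fail)
(h) allowed
(i) forbidden (ΔL, ΔJ fail)
Total allowed: 1 of 9.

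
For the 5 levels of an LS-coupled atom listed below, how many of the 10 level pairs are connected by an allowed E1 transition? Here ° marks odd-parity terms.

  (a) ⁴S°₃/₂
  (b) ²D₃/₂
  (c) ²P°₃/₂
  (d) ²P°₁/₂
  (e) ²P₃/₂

(a)–(b): forbidden (ΔS, ΔL).
(a)–(c): forbidden (parity, ΔS).
(a)–(d): forbidden (parity, ΔS).
(a)–(e): forbidden (ΔS).
(b)–(c): allowed.
(b)–(d): allowed.
(b)–(e): forbidden (parity).
(c)–(d): forbidden (parity).
(c)–(e): allowed.
(d)–(e): allowed.
Allowed pairs: 4 of 10.

4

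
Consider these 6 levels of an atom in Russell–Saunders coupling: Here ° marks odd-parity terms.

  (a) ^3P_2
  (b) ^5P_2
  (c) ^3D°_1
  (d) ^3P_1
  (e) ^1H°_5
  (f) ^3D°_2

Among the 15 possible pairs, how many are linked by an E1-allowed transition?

4

(a)–(b): forbidden (parity, ΔS).
(a)–(c): allowed.
(a)–(d): forbidden (parity).
(a)–(e): forbidden (ΔS, ΔL, ΔJ).
(a)–(f): allowed.
(b)–(c): forbidden (ΔS).
(b)–(d): forbidden (parity, ΔS).
(b)–(e): forbidden (ΔS, ΔL, ΔJ).
(b)–(f): forbidden (ΔS).
(c)–(d): allowed.
(c)–(e): forbidden (parity, ΔS, ΔL, ΔJ).
(c)–(f): forbidden (parity).
(d)–(e): forbidden (ΔS, ΔL, ΔJ).
(d)–(f): allowed.
(e)–(f): forbidden (parity, ΔS, ΔL, ΔJ).
Allowed pairs: 4 of 15.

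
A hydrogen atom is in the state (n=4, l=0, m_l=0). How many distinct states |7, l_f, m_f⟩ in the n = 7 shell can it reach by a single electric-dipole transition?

E1 requires Δl = ±1, so l_f ∈ {-1, 1}; with 0 ≤ l_f ≤ n_f−1 = 6, the allowed l_f values are {1}.
For l_f = 1: m_f ∈ {m_i−1, m_i, m_i+1} ∩ [−1, 1] = {-1, 0, 1} → 3 states.
Total: 3.

3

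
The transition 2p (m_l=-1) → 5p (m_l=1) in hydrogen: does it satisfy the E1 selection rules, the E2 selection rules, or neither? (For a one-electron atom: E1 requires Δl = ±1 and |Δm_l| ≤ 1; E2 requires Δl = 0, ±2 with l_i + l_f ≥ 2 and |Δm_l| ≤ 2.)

Δl = 1 − 1 = +0; l_i + l_f = 2.
Δm_l = +2.
E1 (Δl = ±1, |Δm_l| ≤ 1): not satisfied.
E2 (Δl = 0,±2, l_i+l_f ≥ 2, |Δm_l| ≤ 2): satisfied.

E2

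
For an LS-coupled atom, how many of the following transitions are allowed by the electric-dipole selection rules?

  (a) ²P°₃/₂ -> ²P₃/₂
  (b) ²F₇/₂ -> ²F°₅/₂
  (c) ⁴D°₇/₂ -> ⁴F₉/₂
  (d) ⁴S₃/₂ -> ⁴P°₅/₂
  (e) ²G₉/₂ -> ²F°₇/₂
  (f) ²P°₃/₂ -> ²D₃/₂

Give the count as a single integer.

(a) allowed
(b) allowed
(c) allowed
(d) allowed
(e) allowed
(f) allowed
Total allowed: 6 of 6.

6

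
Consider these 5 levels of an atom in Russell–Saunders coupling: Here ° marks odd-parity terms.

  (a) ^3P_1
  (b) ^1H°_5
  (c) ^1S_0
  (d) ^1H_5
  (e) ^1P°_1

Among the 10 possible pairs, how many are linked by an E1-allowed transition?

(a)–(b): forbidden (ΔS, ΔL, ΔJ).
(a)–(c): forbidden (parity, ΔS).
(a)–(d): forbidden (parity, ΔS, ΔL, ΔJ).
(a)–(e): forbidden (ΔS).
(b)–(c): forbidden (ΔL, ΔJ).
(b)–(d): allowed.
(b)–(e): forbidden (parity, ΔL, ΔJ).
(c)–(d): forbidden (parity, ΔL, ΔJ).
(c)–(e): allowed.
(d)–(e): forbidden (ΔL, ΔJ).
Allowed pairs: 2 of 10.

2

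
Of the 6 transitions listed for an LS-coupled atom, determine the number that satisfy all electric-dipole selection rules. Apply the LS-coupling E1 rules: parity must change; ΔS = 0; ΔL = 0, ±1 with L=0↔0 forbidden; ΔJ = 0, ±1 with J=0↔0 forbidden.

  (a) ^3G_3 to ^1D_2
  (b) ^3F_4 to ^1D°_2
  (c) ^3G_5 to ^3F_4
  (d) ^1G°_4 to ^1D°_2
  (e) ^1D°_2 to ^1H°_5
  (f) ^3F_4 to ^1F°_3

0

(a) forbidden (parity, ΔS, ΔL fail)
(b) forbidden (ΔS, ΔJ fail)
(c) forbidden (parity fails)
(d) forbidden (parity, ΔL, ΔJ fail)
(e) forbidden (parity, ΔL, ΔJ fail)
(f) forbidden (ΔS fails)
Total allowed: 0 of 6.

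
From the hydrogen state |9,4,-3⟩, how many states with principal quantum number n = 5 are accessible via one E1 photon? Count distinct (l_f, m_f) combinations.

2

E1 requires Δl = ±1, so l_f ∈ {3, 5}; with 0 ≤ l_f ≤ n_f−1 = 4, the allowed l_f values are {3}.
For l_f = 3: m_f ∈ {m_i−1, m_i, m_i+1} ∩ [−3, 3] = {-3, -2} → 2 states.
Total: 2.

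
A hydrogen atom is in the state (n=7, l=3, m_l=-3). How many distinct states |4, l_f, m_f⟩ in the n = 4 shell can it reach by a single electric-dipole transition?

1

E1 requires Δl = ±1, so l_f ∈ {2, 4}; with 0 ≤ l_f ≤ n_f−1 = 3, the allowed l_f values are {2}.
For l_f = 2: m_f ∈ {m_i−1, m_i, m_i+1} ∩ [−2, 2] = {-2} → 1 state.
Total: 1.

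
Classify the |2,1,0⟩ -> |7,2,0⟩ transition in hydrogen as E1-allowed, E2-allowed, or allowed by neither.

Δl = 2 − 1 = +1; l_i + l_f = 3.
Δm_l = +0.
E1 (Δl = ±1, |Δm_l| ≤ 1): satisfied.
E2 (Δl = 0,±2, l_i+l_f ≥ 2, |Δm_l| ≤ 2): not satisfied.

E1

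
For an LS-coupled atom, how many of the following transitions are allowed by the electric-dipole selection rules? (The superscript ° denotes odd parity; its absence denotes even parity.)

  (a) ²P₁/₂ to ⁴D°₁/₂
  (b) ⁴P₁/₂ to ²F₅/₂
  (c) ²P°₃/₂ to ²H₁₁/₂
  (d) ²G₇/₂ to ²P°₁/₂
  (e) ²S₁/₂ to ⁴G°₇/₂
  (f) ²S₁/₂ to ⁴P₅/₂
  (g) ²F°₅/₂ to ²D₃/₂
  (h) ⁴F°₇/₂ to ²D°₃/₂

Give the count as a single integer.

1

(a) forbidden (ΔS fails)
(b) forbidden (parity, ΔS, ΔL, ΔJ fail)
(c) forbidden (ΔL, ΔJ fail)
(d) forbidden (ΔL, ΔJ fail)
(e) forbidden (ΔS, ΔL, ΔJ fail)
(f) forbidden (parity, ΔS, ΔJ fail)
(g) allowed
(h) forbidden (parity, ΔS, ΔJ fail)
Total allowed: 1 of 8.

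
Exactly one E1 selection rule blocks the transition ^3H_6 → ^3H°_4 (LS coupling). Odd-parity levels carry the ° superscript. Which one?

Reading off the term symbols: S 1→1, L 5→5, J 6→4, parity even→odd.
Parity must change: even → odd — passes.
ΔS = 0: S: 1 → 1 — passes.
ΔL = 0, ±1 (not L=0↔0): L: 5 → 5, ΔL = +0 — passes.
ΔJ = 0, ±1 (not J=0↔0): J: 6 → 4, ΔJ = -2 — fails.

the ΔJ = 0, ±1 rule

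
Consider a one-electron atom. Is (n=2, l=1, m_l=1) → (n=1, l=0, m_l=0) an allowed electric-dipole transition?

allowed

Δl = 0 − 1 = -1; the E1 rule Δl = ±1 is ✓.
Δm_l = 0 − (1) = -1. E1 requires Δm_l = 0, ±1: ✓.
All E1 selection rules are satisfied.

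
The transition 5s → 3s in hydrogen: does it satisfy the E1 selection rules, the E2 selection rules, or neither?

neither

Δl = 0 − 0 = +0; l_i + l_f = 0.
E1 (Δl = ±1): not satisfied.
E2 (Δl = 0,±2, l_i+l_f ≥ 2): not satisfied.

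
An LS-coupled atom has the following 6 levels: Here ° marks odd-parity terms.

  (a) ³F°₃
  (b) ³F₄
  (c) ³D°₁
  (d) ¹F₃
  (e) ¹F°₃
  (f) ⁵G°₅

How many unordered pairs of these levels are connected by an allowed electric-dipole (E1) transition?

2

(a)–(b): allowed.
(a)–(c): forbidden (parity, ΔJ).
(a)–(d): forbidden (ΔS).
(a)–(e): forbidden (parity, ΔS).
(a)–(f): forbidden (parity, ΔS, ΔJ).
(b)–(c): forbidden (ΔJ).
(b)–(d): forbidden (parity, ΔS).
(b)–(e): forbidden (ΔS).
(b)–(f): forbidden (ΔS).
(c)–(d): forbidden (ΔS, ΔJ).
(c)–(e): forbidden (parity, ΔS, ΔJ).
(c)–(f): forbidden (parity, ΔS, ΔL, ΔJ).
(d)–(e): allowed.
(d)–(f): forbidden (ΔS, ΔJ).
(e)–(f): forbidden (parity, ΔS, ΔJ).
Allowed pairs: 2 of 15.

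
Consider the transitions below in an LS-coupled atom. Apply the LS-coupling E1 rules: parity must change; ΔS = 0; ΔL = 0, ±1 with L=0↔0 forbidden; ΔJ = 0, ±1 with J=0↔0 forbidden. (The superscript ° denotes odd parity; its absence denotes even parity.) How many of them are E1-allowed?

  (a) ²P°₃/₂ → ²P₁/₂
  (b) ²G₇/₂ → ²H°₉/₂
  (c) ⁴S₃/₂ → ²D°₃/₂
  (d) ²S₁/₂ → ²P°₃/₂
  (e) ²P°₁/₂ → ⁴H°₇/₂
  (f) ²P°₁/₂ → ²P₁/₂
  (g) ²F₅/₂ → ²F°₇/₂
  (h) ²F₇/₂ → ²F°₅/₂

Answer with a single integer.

(a) allowed
(b) allowed
(c) forbidden (ΔS, ΔL fail)
(d) allowed
(e) forbidden (parity, ΔS, ΔL, ΔJ fail)
(f) allowed
(g) allowed
(h) allowed
Total allowed: 6 of 8.

6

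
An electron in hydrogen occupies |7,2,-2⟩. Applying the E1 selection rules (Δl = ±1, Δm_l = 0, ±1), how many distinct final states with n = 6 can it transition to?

E1 requires Δl = ±1, so l_f ∈ {1, 3}; with 0 ≤ l_f ≤ n_f−1 = 5, the allowed l_f values are {1, 3}.
For l_f = 1: m_f ∈ {m_i−1, m_i, m_i+1} ∩ [−1, 1] = {-1} → 1 state.
For l_f = 3: m_f ∈ {m_i−1, m_i, m_i+1} ∩ [−3, 3] = {-3, -2, -1} → 3 states.
Total: 4.

4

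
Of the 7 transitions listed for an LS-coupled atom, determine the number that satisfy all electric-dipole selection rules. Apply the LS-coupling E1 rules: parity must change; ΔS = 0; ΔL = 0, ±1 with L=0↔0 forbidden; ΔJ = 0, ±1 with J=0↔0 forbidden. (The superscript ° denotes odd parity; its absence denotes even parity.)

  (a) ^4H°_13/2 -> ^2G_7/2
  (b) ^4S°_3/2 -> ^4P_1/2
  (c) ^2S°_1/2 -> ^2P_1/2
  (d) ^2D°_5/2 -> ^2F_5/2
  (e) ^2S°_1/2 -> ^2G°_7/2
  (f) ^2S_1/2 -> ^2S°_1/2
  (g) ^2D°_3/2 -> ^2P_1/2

4

(a) forbidden (ΔS, ΔJ fail)
(b) allowed
(c) allowed
(d) allowed
(e) forbidden (parity, ΔL, ΔJ fail)
(f) forbidden (ΔL fails)
(g) allowed
Total allowed: 4 of 7.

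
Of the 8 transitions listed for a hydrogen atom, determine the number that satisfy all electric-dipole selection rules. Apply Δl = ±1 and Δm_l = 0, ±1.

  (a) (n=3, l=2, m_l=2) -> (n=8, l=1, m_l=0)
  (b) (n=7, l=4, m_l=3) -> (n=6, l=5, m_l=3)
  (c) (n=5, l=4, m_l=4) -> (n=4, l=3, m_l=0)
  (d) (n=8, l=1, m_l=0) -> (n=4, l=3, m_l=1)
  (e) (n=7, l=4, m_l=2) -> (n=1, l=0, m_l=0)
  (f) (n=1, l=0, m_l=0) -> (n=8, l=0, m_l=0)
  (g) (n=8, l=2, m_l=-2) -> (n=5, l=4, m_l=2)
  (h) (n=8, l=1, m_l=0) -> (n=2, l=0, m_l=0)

2

(a) forbidden — Δm_l = -2 (E1 requires Δm_l = 0, ±1)
(b) allowed
(c) forbidden — Δm_l = -4 (E1 requires Δm_l = 0, ±1)
(d) forbidden — Δl = +2 (E1 requires Δl = ±1)
(e) forbidden — Δl = -4 (E1 requires Δl = ±1); Δm_l = -2 (E1 requires Δm_l = 0, ±1)
(f) forbidden — Δl = +0 (E1 requires Δl = ±1)
(g) forbidden — Δl = +2 (E1 requires Δl = ±1); Δm_l = +4 (E1 requires Δm_l = 0, ±1)
(h) allowed
Total allowed: 2 of 8.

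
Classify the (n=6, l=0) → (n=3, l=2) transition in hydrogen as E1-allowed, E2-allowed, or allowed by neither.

Δl = 2 − 0 = +2; l_i + l_f = 2.
E1 (Δl = ±1): not satisfied.
E2 (Δl = 0,±2, l_i+l_f ≥ 2): satisfied.

E2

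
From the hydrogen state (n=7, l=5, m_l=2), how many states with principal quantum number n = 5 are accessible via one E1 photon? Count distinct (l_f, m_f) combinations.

3

E1 requires Δl = ±1, so l_f ∈ {4, 6}; with 0 ≤ l_f ≤ n_f−1 = 4, the allowed l_f values are {4}.
For l_f = 4: m_f ∈ {m_i−1, m_i, m_i+1} ∩ [−4, 4] = {1, 2, 3} → 3 states.
Total: 3.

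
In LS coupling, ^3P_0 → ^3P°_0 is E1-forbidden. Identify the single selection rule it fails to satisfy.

the J=0 ↔ J=0 exclusion

Parity must change: even → odd — passes.
ΔS = 0: S: 1 → 1 — passes.
ΔL = 0, ±1 (not L=0↔0): L: 1 → 1, ΔL = +0 — passes.
ΔJ = 0, ±1 (not J=0↔0): J: 0 → 0, ΔJ = +0 — fails.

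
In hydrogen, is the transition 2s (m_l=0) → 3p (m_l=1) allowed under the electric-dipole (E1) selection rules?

allowed

l: 0 → 1 (Δl = +1). Δl = ±1 ok.
m_l: 0 → 1 (Δm_l = +1). |Δm_l| ≤ 1 ok.
All E1 selection rules are satisfied.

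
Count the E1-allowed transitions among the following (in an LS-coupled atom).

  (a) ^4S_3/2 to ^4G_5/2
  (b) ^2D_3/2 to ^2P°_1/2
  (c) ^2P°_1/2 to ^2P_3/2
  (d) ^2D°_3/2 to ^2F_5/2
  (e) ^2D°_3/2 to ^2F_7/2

(a) forbidden (parity, ΔL fail)
(b) allowed
(c) allowed
(d) allowed
(e) forbidden (ΔJ fails)
Total allowed: 3 of 5.

3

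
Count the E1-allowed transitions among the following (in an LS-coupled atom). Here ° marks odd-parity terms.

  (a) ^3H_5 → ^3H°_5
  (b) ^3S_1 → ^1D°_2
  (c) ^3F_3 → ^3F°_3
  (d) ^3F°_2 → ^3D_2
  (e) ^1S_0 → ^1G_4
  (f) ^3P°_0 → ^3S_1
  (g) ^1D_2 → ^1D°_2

5

(a) allowed
(b) forbidden (ΔS, ΔL fail)
(c) allowed
(d) allowed
(e) forbidden (parity, ΔL, ΔJ fail)
(f) allowed
(g) allowed
Total allowed: 5 of 7.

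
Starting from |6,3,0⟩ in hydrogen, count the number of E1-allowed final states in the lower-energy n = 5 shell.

E1 requires Δl = ±1, so l_f ∈ {2, 4}; with 0 ≤ l_f ≤ n_f−1 = 4, the allowed l_f values are {2, 4}.
For l_f = 2: m_f ∈ {m_i−1, m_i, m_i+1} ∩ [−2, 2] = {-1, 0, 1} → 3 states.
For l_f = 4: m_f ∈ {m_i−1, m_i, m_i+1} ∩ [−4, 4] = {-1, 0, 1} → 3 states.
Total: 6.

6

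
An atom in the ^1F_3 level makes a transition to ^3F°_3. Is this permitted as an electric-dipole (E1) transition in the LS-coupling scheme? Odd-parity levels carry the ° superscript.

forbidden

Initial level: S=0, L=3, J=3, parity even. Final level: S=1, L=3, J=3, parity odd.
ΔS = 0: S: 0 → 1 — fails.
ΔJ = 0, ±1 (not J=0↔0): J: 3 → 3, ΔJ = +0 — passes.
Parity must change: even → odd — passes.
ΔL = 0, ±1 (not L=0↔0): L: 3 → 3, ΔL = +0 — passes.
Rule(s) violated: ΔS.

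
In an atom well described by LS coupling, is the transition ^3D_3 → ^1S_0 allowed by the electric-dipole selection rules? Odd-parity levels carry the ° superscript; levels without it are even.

forbidden

Parity must change: even → even — violated.
ΔS = 0: S: 1 → 0 — violated.
ΔL = 0, ±1 (not L=0↔0): L: 2 → 0, ΔL = -2 — violated.
ΔJ = 0, ±1 (not J=0↔0): J: 3 → 0, ΔJ = -3 — violated.
Rule(s) violated: parity, ΔS, ΔL, ΔJ.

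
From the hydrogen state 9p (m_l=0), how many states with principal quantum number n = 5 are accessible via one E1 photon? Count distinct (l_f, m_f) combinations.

4

E1 requires Δl = ±1, so l_f ∈ {0, 2}; with 0 ≤ l_f ≤ n_f−1 = 4, the allowed l_f values are {0, 2}.
For l_f = 0: m_f ∈ {m_i−1, m_i, m_i+1} ∩ [−0, 0] = {0} → 1 state.
For l_f = 2: m_f ∈ {m_i−1, m_i, m_i+1} ∩ [−2, 2] = {-1, 0, 1} → 3 states.
Total: 4.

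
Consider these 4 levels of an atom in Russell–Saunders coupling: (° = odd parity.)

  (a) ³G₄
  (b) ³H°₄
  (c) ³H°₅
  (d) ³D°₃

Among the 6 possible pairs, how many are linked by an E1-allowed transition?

(a)–(b): allowed.
(a)–(c): allowed.
(a)–(d): forbidden (ΔL).
(b)–(c): forbidden (parity).
(b)–(d): forbidden (parity, ΔL).
(c)–(d): forbidden (parity, ΔL, ΔJ).
Allowed pairs: 2 of 6.

2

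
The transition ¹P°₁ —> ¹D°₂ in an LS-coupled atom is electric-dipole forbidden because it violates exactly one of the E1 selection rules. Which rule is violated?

Parity must change: odd → odd — fails.
ΔL = 0, ±1 (not L=0↔0): L: 1 → 2, ΔL = +1 — passes.
ΔS = 0: S: 0 → 0 — passes.
ΔJ = 0, ±1 (not J=0↔0): J: 1 → 2, ΔJ = +1 — passes.

parity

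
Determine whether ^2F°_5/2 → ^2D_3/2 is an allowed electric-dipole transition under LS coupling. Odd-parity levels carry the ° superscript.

allowed

Reading off the term symbols: S 1/2→1/2, L 3→2, J 5/2→3/2, parity odd→even.
ΔL = 0, ±1 (not L=0↔0): L: 3 → 2, ΔL = -1 — ok.
ΔS = 0: S: 1/2 → 1/2 — ok.
Parity must change: odd → even — ok.
ΔJ = 0, ±1 (not J=0↔0): J: 5/2 → 3/2, ΔJ = -1 — ok.
All four E1 rules are satisfied.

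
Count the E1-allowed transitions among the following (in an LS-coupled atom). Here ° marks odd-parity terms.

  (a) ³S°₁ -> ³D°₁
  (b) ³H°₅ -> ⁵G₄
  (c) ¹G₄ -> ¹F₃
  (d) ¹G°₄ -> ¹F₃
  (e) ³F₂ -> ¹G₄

1

(a) forbidden (parity, ΔL fail)
(b) forbidden (ΔS fails)
(c) forbidden (parity fails)
(d) allowed
(e) forbidden (parity, ΔS, ΔJ fail)
Total allowed: 1 of 5.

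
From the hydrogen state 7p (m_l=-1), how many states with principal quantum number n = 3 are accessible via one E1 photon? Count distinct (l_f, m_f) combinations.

4

E1 requires Δl = ±1, so l_f ∈ {0, 2}; with 0 ≤ l_f ≤ n_f−1 = 2, the allowed l_f values are {0, 2}.
For l_f = 0: m_f ∈ {m_i−1, m_i, m_i+1} ∩ [−0, 0] = {0} → 1 state.
For l_f = 2: m_f ∈ {m_i−1, m_i, m_i+1} ∩ [−2, 2] = {-2, -1, 0} → 3 states.
Total: 4.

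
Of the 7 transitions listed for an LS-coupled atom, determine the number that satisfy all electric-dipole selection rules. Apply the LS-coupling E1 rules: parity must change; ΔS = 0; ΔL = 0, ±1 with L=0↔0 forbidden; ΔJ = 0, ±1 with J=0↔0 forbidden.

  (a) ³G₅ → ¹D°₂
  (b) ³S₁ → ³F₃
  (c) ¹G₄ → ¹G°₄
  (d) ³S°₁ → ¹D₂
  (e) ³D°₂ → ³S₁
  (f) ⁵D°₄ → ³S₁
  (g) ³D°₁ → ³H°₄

(a) forbidden (ΔS, ΔL, ΔJ fail)
(b) forbidden (parity, ΔL, ΔJ fail)
(c) allowed
(d) forbidden (ΔS, ΔL fail)
(e) forbidden (ΔL fails)
(f) forbidden (ΔS, ΔL, ΔJ fail)
(g) forbidden (parity, ΔL, ΔJ fail)
Total allowed: 1 of 7.

1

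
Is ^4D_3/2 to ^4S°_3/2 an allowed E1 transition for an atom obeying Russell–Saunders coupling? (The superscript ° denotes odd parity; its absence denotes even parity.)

Reading off the term symbols: S 3/2→3/2, L 2→0, J 3/2→3/2, parity even→odd.
ΔS = 0: S: 3/2 → 3/2 — satisfied.
ΔJ = 0, ±1 (not J=0↔0): J: 3/2 → 3/2, ΔJ = +0 — satisfied.
ΔL = 0, ±1 (not L=0↔0): L: 2 → 0, ΔL = -2 — violated.
Parity must change: even → odd — satisfied.
Rule(s) violated: ΔL.

forbidden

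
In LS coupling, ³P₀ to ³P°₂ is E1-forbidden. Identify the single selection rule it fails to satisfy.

Initial level: S=1, L=1, J=0, parity even. Final level: S=1, L=1, J=2, parity odd.
Parity must change: even → odd — ✓.
ΔS = 0: S: 1 → 1 — ✓.
ΔL = 0, ±1 (not L=0↔0): L: 1 → 1, ΔL = +0 — ✓.
ΔJ = 0, ±1 (not J=0↔0): J: 0 → 2, ΔJ = +2 — ✗.

the ΔJ = 0, ±1 rule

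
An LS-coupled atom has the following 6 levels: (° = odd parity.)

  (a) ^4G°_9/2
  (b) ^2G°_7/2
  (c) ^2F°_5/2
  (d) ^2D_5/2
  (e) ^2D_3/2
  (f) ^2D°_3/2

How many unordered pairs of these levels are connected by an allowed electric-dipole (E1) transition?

(a)–(b): forbidden (parity, ΔS).
(a)–(c): forbidden (parity, ΔS, ΔJ).
(a)–(d): forbidden (ΔS, ΔL, ΔJ).
(a)–(e): forbidden (ΔS, ΔL, ΔJ).
(a)–(f): forbidden (parity, ΔS, ΔL, ΔJ).
(b)–(c): forbidden (parity).
(b)–(d): forbidden (ΔL).
(b)–(e): forbidden (ΔL, ΔJ).
(b)–(f): forbidden (parity, ΔL, ΔJ).
(c)–(d): allowed.
(c)–(e): allowed.
(c)–(f): forbidden (parity).
(d)–(e): forbidden (parity).
(d)–(f): allowed.
(e)–(f): allowed.
Allowed pairs: 4 of 15.

4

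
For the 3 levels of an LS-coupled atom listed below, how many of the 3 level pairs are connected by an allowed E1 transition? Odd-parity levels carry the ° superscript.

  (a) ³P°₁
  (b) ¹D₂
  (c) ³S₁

1

(a)–(b): forbidden (ΔS).
(a)–(c): allowed.
(b)–(c): forbidden (parity, ΔS, ΔL).
Allowed pairs: 1 of 3.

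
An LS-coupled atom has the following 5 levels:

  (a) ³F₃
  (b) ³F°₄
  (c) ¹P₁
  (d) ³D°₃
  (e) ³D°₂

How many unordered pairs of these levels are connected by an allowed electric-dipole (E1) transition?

3

(a)–(b): allowed.
(a)–(c): forbidden (parity, ΔS, ΔL, ΔJ).
(a)–(d): allowed.
(a)–(e): allowed.
(b)–(c): forbidden (ΔS, ΔL, ΔJ).
(b)–(d): forbidden (parity).
(b)–(e): forbidden (parity, ΔJ).
(c)–(d): forbidden (ΔS, ΔJ).
(c)–(e): forbidden (ΔS).
(d)–(e): forbidden (parity).
Allowed pairs: 3 of 10.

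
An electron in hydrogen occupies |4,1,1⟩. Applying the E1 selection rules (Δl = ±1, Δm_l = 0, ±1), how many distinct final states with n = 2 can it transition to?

E1 requires Δl = ±1, so l_f ∈ {0, 2}; with 0 ≤ l_f ≤ n_f−1 = 1, the allowed l_f values are {0}.
For l_f = 0: m_f ∈ {m_i−1, m_i, m_i+1} ∩ [−0, 0] = {0} → 1 state.
Total: 1.

1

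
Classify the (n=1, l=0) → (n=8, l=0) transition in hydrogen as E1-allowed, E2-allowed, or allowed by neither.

neither

Δl = 0 − 0 = +0; l_i + l_f = 0.
E1 (Δl = ±1): not satisfied.
E2 (Δl = 0,±2, l_i+l_f ≥ 2): not satisfied.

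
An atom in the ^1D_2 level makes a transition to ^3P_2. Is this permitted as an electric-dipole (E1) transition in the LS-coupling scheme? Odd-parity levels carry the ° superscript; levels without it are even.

forbidden

ΔJ = 0, ±1 (not J=0↔0): J: 2 → 2, ΔJ = +0 — ok.
ΔS = 0: S: 0 → 1 — fails.
ΔL = 0, ±1 (not L=0↔0): L: 2 → 1, ΔL = -1 — ok.
Parity must change: even → even — fails.
Rule(s) violated: parity, ΔS.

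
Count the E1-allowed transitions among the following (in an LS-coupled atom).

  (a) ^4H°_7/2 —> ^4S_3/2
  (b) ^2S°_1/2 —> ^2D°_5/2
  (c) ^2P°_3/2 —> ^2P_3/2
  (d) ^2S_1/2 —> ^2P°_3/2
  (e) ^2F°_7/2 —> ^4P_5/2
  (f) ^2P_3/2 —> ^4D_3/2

2

(a) forbidden (ΔL, ΔJ fail)
(b) forbidden (parity, ΔL, ΔJ fail)
(c) allowed
(d) allowed
(e) forbidden (ΔS, ΔL fail)
(f) forbidden (parity, ΔS fail)
Total allowed: 2 of 6.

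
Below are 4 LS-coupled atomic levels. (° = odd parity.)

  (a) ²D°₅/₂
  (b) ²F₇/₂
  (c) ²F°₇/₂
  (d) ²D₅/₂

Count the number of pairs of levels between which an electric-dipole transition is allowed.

(a)–(b): allowed.
(a)–(c): forbidden (parity).
(a)–(d): allowed.
(b)–(c): allowed.
(b)–(d): forbidden (parity).
(c)–(d): allowed.
Allowed pairs: 4 of 6.

4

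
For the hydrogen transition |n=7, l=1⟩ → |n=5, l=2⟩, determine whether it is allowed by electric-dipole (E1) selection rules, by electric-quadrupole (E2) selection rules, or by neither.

E1

Δl = 2 − 1 = +1; l_i + l_f = 3.
E1 (Δl = ±1): satisfied.
E2 (Δl = 0,±2, l_i+l_f ≥ 2): not satisfied.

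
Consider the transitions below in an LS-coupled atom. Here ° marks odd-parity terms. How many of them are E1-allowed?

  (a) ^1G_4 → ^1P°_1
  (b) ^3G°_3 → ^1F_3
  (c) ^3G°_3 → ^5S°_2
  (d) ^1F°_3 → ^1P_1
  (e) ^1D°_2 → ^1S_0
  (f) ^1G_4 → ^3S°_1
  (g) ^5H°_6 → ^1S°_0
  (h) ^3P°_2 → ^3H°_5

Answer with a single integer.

0

(a) forbidden (ΔL, ΔJ fail)
(b) forbidden (ΔS fails)
(c) forbidden (parity, ΔS, ΔL fail)
(d) forbidden (ΔL, ΔJ fail)
(e) forbidden (ΔL, ΔJ fail)
(f) forbidden (ΔS, ΔL, ΔJ fail)
(g) forbidden (parity, ΔS, ΔL, ΔJ fail)
(h) forbidden (parity, ΔL, ΔJ fail)
Total allowed: 0 of 8.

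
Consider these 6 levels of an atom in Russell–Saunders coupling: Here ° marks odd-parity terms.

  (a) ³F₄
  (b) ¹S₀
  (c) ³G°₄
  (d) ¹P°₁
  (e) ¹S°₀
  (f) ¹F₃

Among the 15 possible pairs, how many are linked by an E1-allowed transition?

(a)–(b): forbidden (parity, ΔS, ΔL, ΔJ).
(a)–(c): allowed.
(a)–(d): forbidden (ΔS, ΔL, ΔJ).
(a)–(e): forbidden (ΔS, ΔL, ΔJ).
(a)–(f): forbidden (parity, ΔS).
(b)–(c): forbidden (ΔS, ΔL, ΔJ).
(b)–(d): allowed.
(b)–(e): forbidden (ΔL, ΔJ).
(b)–(f): forbidden (parity, ΔL, ΔJ).
(c)–(d): forbidden (parity, ΔS, ΔL, ΔJ).
(c)–(e): forbidden (parity, ΔS, ΔL, ΔJ).
(c)–(f): forbidden (ΔS).
(d)–(e): forbidden (parity).
(d)–(f): forbidden (ΔL, ΔJ).
(e)–(f): forbidden (ΔL, ΔJ).
Allowed pairs: 2 of 15.

2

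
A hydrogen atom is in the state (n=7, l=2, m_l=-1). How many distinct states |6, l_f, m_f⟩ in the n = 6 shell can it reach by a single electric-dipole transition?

5

E1 requires Δl = ±1, so l_f ∈ {1, 3}; with 0 ≤ l_f ≤ n_f−1 = 5, the allowed l_f values are {1, 3}.
For l_f = 1: m_f ∈ {m_i−1, m_i, m_i+1} ∩ [−1, 1] = {-1, 0} → 2 states.
For l_f = 3: m_f ∈ {m_i−1, m_i, m_i+1} ∩ [−3, 3] = {-2, -1, 0} → 3 states.
Total: 5.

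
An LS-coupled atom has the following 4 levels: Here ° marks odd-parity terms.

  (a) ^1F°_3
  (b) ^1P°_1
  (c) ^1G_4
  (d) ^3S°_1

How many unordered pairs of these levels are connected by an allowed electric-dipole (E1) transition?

(a)–(b): forbidden (parity, ΔL, ΔJ).
(a)–(c): allowed.
(a)–(d): forbidden (parity, ΔS, ΔL, ΔJ).
(b)–(c): forbidden (ΔL, ΔJ).
(b)–(d): forbidden (parity, ΔS).
(c)–(d): forbidden (ΔS, ΔL, ΔJ).
Allowed pairs: 1 of 6.

1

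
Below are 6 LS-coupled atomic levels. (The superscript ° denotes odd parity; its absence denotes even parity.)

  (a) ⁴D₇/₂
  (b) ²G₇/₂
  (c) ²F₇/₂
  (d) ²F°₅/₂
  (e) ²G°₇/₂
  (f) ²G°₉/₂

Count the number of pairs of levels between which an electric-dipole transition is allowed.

(a)–(b): forbidden (parity, ΔS, ΔL).
(a)–(c): forbidden (parity, ΔS).
(a)–(d): forbidden (ΔS).
(a)–(e): forbidden (ΔS, ΔL).
(a)–(f): forbidden (ΔS, ΔL).
(b)–(c): forbidden (parity).
(b)–(d): allowed.
(b)–(e): allowed.
(b)–(f): allowed.
(c)–(d): allowed.
(c)–(e): allowed.
(c)–(f): allowed.
(d)–(e): forbidden (parity).
(d)–(f): forbidden (parity, ΔJ).
(e)–(f): forbidden (parity).
Allowed pairs: 6 of 15.

6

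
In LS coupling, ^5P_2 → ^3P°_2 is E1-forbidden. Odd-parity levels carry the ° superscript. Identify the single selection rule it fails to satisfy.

Reading off the term symbols: S 2→1, L 1→1, J 2→2, parity even→odd.
Parity must change: even → odd — ok.
ΔS = 0: S: 2 → 1 — fails.
ΔL = 0, ±1 (not L=0↔0): L: 1 → 1, ΔL = +0 — ok.
ΔJ = 0, ±1 (not J=0↔0): J: 2 → 2, ΔJ = +0 — ok.

the ΔS = 0 rule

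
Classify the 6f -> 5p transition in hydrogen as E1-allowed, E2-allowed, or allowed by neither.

Δl = 1 − 3 = -2; l_i + l_f = 4.
E1 (Δl = ±1): not satisfied.
E2 (Δl = 0,±2, l_i+l_f ≥ 2): satisfied.

E2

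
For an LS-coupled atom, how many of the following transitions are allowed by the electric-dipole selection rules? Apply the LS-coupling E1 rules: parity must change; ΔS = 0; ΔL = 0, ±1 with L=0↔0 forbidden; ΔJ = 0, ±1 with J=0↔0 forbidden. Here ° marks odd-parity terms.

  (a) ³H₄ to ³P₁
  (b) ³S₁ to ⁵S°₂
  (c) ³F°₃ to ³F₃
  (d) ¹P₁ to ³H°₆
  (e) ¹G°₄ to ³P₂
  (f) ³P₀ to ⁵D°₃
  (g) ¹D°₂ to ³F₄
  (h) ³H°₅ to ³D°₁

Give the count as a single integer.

(a) forbidden (parity, ΔL, ΔJ fail)
(b) forbidden (ΔS, ΔL fail)
(c) allowed
(d) forbidden (ΔS, ΔL, ΔJ fail)
(e) forbidden (ΔS, ΔL, ΔJ fail)
(f) forbidden (ΔS, ΔJ fail)
(g) forbidden (ΔS, ΔJ fail)
(h) forbidden (parity, ΔL, ΔJ fail)
Total allowed: 1 of 8.

1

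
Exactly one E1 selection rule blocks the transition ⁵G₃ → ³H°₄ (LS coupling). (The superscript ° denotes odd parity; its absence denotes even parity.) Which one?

ΔL = 0, ±1 (not L=0↔0): L: 4 → 5, ΔL = +1 — ok.
ΔJ = 0, ±1 (not J=0↔0): J: 3 → 4, ΔJ = +1 — ok.
Parity must change: even → odd — ok.
ΔS = 0: S: 2 → 1 — fails.

the ΔS = 0 rule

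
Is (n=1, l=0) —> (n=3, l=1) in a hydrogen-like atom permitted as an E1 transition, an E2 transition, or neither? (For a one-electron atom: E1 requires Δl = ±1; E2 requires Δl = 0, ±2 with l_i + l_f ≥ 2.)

Δl = 1 − 0 = +1; l_i + l_f = 1.
E1 (Δl = ±1): satisfied.
E2 (Δl = 0,±2, l_i+l_f ≥ 2): not satisfied.

E1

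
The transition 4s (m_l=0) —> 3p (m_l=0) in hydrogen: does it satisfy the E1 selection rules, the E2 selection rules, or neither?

Δl = 1 − 0 = +1; l_i + l_f = 1.
Δm_l = +0.
E1 (Δl = ±1, |Δm_l| ≤ 1): satisfied.
E2 (Δl = 0,±2, l_i+l_f ≥ 2, |Δm_l| ≤ 2): not satisfied.

E1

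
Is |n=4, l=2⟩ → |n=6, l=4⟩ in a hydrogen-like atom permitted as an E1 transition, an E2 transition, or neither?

Δl = 4 − 2 = +2; l_i + l_f = 6.
E1 (Δl = ±1): not satisfied.
E2 (Δl = 0,±2, l_i+l_f ≥ 2): satisfied.

E2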